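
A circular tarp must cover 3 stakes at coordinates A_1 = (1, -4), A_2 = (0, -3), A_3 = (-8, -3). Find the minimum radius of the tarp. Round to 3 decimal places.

Side lengths²: A_1A_2² = 2, A_1A_3² = 82, A_2A_3² = 64.
Since A_1A_3² = 82 ≥ 64 + 2 = 66, the angle opposite A_1A_3 is not acute, so the smallest enclosing circle has A_1A_3 as diameter.
Centre = midpoint of A_1A_3 = (-3.5, -3.5), r² = 82/4 = 20.5.
r = √(20.5) ≈ 4.528.

4.528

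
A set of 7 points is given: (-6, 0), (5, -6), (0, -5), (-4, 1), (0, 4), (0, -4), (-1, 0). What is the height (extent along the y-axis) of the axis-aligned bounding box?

10

max y = 4, min y = -6, so height = 10.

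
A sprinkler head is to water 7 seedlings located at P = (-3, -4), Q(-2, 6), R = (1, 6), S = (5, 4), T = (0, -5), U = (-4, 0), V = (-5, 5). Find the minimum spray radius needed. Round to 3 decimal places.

6.089

The minimum enclosing circle of a finite set is fixed by two of the points (as a diameter) or three (as a circumcircle).
The minimum enclosing circle is determined by three boundary points: S, T, V.
Their circumcentre is (-13/38, 41/38) with r² = 26765/722.
The farthest remaining point P is at distance² 23725/722 ≤ 26765/722.
r = √(26765/722) ≈ 6.089.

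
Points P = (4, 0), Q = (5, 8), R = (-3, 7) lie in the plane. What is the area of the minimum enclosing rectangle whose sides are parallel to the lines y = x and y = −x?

63

In coordinates u = x + y, v = x − y the rectangle is axis-aligned; the map (x,y)→(u,v) scales areas by 2.
u-values: 4, 13, 4; range = 13 − 4 = 9.
v-values: 4, -3, -10; range = 4 − (-10) = 14.
Area = (9 × 14) / 2 = 63.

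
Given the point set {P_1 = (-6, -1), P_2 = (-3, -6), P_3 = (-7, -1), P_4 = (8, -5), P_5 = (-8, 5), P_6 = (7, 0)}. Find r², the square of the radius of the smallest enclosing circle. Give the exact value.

By Welzl's lemma the MEC is supported by two points (diametrically opposite) or three points (on a circumcircle).
The farthest pair is P_4–P_5 with squared distance 356. The circle on this segment as diameter has centre (0, 0) and r² = 356/4 = 89.
Check P_1: distance² to centre = 37 ≤ 89, so it lies inside.
All remaining points lie in this disk, and no smaller disk contains both endpoints, so this is the minimum enclosing circle.

89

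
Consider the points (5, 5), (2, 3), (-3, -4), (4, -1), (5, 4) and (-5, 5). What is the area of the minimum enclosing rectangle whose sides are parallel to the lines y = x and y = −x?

127.5

In coordinates u = x + y, v = x − y the rectangle is axis-aligned; the map (x,y)→(u,v) scales areas by 2.
u-values: 10, 5, -7, 3, 9, 0; range = 10 − (-7) = 17.
v-values: 0, -1, 1, 5, 1, -10; range = 5 − (-10) = 15.
Area = (17 × 15) / 2 = 127.5.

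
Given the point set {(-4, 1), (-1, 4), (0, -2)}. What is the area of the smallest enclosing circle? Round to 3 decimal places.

29.653

Call the three points A, B, C in the order given.
Side lengths²: AB² = 18, AC² = 25, BC² = 37.
Since BC² = 37 < 25 + 18 = 43, the triangle is acute, so the smallest enclosing circle is the circumcircle.
Circumcentre = (-13/14, 13/14), r² = 925/98.
Area = π·r² = π·925/98 ≈ 29.653.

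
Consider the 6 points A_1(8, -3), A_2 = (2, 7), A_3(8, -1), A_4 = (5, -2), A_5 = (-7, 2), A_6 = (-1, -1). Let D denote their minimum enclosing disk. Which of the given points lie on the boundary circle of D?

A_1, A_5

A smallest enclosing disk is always determined by at most three of the input points on its boundary.
The farthest pair is A_1–A_5 with squared distance 250. The circle on this segment as diameter has centre (0.5, -0.5) and r² = 250/4 = 62.5.
Check A_2: distance² to centre = 58.5 ≤ 62.5, so it lies inside.
All remaining points lie in this disk, and no smaller disk contains both endpoints, so this is the minimum enclosing circle.
The points at distance exactly r from the centre are A_1, A_5 — 2 points.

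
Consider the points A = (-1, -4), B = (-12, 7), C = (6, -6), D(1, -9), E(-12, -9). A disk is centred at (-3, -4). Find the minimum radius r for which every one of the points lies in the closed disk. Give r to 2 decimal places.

14.21

The required radius is the distance from (-3, -4) to the farthest point.
Squared distances: 4, 202, 85, 41, 106.
Maximum is 202, attained at B.
r = √202 ≈ 14.21.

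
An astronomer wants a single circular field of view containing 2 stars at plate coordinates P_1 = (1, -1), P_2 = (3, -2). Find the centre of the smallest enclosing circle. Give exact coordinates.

(2, -1.5)

The smallest circle enclosing two points has them as diameter endpoints.
Centre = midpoint = (2, -1.5); r² = |P_1P_2|²/4 = 5/4 = 1.25.
Centre = (2, -1.5).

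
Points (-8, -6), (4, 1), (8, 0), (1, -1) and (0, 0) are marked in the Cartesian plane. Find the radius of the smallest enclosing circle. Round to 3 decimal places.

8.544

The minimum enclosing circle of a finite set is fixed by two of the points (as a diameter) or three (as a circumcircle).
The farthest pair is (-8, -6)–(8, 0) with squared distance 292. The circle on this segment as diameter has centre (0, -3) and r² = 292/4 = 73.
Check (4, 1): distance² to centre = 32 ≤ 73, so it lies inside.
All remaining points lie in this disk, and no smaller disk contains both endpoints, so this is the minimum enclosing circle.
r = √73 ≈ 8.544.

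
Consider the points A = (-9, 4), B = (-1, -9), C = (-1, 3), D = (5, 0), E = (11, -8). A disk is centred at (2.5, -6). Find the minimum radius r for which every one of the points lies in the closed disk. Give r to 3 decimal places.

15.240

The required radius is the distance from (2.5, -6) to the farthest point.
Squared distances: 232.25, 21.25, 93.25, 42.25, 76.25.
Maximum is 232.25, attained at A.
r = √(232.25) ≈ 15.240.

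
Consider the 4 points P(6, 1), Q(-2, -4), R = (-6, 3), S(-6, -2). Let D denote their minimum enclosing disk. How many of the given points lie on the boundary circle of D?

By Welzl's lemma the MEC is supported by two points (diametrically opposite) or three points (on a circumcircle).
The minimum enclosing circle is determined by three boundary points: P, R, S.
Their circumcentre is (-0.25, 0.5) with r² = 39.3125.
The farthest remaining point Q is at distance² 23.3125 ≤ 39.3125.
The points at distance exactly r from the centre are P, R, S — 3 points.

3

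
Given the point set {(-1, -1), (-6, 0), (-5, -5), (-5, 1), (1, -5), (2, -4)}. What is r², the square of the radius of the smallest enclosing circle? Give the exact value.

20

A smallest enclosing disk is always determined by at most three of the input points on its boundary.
The farthest pair is (-6, 0)–(2, -4) with squared distance 80. The circle on this segment as diameter has centre (-2, -2) and r² = 80/4 = 20.
Check (-1, -1): distance² to centre = 2 ≤ 20, so it lies inside.
All remaining points lie in this disk, and no smaller disk contains both endpoints, so this is the minimum enclosing circle.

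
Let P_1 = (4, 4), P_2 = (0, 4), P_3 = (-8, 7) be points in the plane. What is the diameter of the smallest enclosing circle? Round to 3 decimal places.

Side lengths²: P_1P_2² = 16, P_1P_3² = 153, P_2P_3² = 73.
Since P_1P_3² = 153 ≥ 73 + 16 = 89, the angle opposite P_1P_3 is not acute, so the smallest enclosing circle has P_1P_3 as diameter.
Centre = midpoint of P_1P_3 = (-2, 5.5), r² = 153/4 = 38.25.
Diameter = 2r = 2√(38.25) ≈ 12.369.

12.369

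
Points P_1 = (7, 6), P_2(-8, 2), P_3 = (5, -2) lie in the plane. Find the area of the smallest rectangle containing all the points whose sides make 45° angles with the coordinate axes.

In coordinates u = x + y, v = x − y the rectangle is axis-aligned; the map (x,y)→(u,v) scales areas by 2.
u-values: 13, -6, 3; range = 13 − (-6) = 19.
v-values: 1, -10, 7; range = 7 − (-10) = 17.
Area = (19 × 17) / 2 = 161.5.

161.5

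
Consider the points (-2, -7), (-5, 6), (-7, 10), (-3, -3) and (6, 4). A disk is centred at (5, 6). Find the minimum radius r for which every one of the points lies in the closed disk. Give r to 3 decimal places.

14.765

The required radius is the distance from (5, 6) to the farthest point.
Squared distances: 218, 100, 160, 145, 5.
Maximum is 218, attained at (-2, -7).
r = √218 ≈ 14.765.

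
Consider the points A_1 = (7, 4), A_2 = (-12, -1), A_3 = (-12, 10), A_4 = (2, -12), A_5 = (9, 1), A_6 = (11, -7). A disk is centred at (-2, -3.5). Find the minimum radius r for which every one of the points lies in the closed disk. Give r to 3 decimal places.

The required radius is the distance from (-2, -3.5) to the farthest point.
Squared distances: 137.25, 106.25, 282.25, 88.25, 141.25, 181.25.
Maximum is 282.25, attained at A_3.
r = √(282.25) ≈ 16.800.

16.800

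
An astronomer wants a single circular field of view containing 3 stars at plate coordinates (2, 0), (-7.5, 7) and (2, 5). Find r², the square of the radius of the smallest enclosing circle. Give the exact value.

Call the three points A, B, C in the order given.
Side lengths²: AB² = 139.25, AC² = 25, BC² = 94.25.
Since AB² = 139.25 ≥ 94.25 + 25 = 119.25, the angle opposite AB is not acute, so the smallest enclosing circle has AB as diameter.
Centre = midpoint of AB = (-2.75, 3.5), r² = 139.25/4 = 34.8125.

34.8125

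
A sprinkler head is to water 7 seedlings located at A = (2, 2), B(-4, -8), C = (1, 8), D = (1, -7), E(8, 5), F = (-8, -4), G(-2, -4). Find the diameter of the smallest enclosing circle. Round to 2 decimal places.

The minimum enclosing circle is determined by three boundary points: B, E, F.
Their circumcentre is (0.18, 0.18) with r² = 84.3848.
The farthest remaining point C is at distance² 61.8248 ≤ 84.3848.
Diameter = 2r = 2√(84.3848) ≈ 18.37.

18.37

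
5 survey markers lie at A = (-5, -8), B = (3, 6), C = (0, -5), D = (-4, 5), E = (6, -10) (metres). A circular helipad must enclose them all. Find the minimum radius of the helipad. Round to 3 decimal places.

9.014

The farthest pair is D–E with squared distance 325. The circle on this segment as diameter has centre (1, -2.5) and r² = 325/4 = 81.25.
Check A: distance² to centre = 66.25 ≤ 81.25, so it lies inside.
All remaining points lie in this disk, and no smaller disk contains both endpoints, so this is the minimum enclosing circle.
r = √(81.25) ≈ 9.014.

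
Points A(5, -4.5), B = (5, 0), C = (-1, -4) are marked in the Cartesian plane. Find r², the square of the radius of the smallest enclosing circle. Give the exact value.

1885/144

Side lengths²: AB² = 20.25, AC² = 36.25, BC² = 52.
Since BC² = 52 < 36.25 + 20.25 = 56.5, the triangle is acute, so the smallest enclosing circle is the circumcircle.
Circumcentre = (13/6, -2.25), r² = 1885/144.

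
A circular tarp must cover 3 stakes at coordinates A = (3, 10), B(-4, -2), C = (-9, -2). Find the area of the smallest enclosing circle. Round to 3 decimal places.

Side lengths²: AB² = 193, AC² = 288, BC² = 25.
Since AC² = 288 ≥ 193 + 25 = 218, the angle opposite AC is not acute, so the smallest enclosing circle has AC as diameter.
Centre = midpoint of AC = (-3, 4), r² = 288/4 = 72.
Area = π·r² = π·72 ≈ 226.195.

226.195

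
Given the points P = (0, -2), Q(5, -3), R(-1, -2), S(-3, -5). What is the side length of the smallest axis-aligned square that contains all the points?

8

The bounding box has width 8 and height 3.
An axis-aligned square enclosing the set must have side ≥ max(width, height).
So the minimum side is max(8, 3) = 8.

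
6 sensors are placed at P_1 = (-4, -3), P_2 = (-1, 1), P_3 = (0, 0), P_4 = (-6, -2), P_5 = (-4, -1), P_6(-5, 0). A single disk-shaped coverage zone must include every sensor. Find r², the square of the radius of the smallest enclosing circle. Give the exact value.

By Welzl's lemma the MEC is supported by two points (diametrically opposite) or three points (on a circumcircle).
The farthest pair is P_3–P_4 with squared distance 40. The circle on this segment as diameter has centre (-3, -1) and r² = 40/4 = 10.
Check P_1: distance² to centre = 5 ≤ 10, so it lies inside.
All remaining points lie in this disk, and no smaller disk contains both endpoints, so this is the minimum enclosing circle.

10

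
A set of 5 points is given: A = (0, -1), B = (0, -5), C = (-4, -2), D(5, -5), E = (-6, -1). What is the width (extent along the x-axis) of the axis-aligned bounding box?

11

max x = 5, min x = -6, so width = 11.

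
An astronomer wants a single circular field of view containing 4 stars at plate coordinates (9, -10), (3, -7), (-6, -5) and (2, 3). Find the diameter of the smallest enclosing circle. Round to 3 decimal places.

A smallest enclosing disk is always determined by at most three of the input points on its boundary.
The minimum enclosing circle is determined by three boundary points: (9, -10), (-6, -5), (2, 3).
Their circumcentre is (2.25, -5.25) with r² = 68.125.
The farthest remaining point (3, -7) is at distance² 3.625 ≤ 68.125.
Diameter = 2r = 2√(68.125) ≈ 16.508.

16.508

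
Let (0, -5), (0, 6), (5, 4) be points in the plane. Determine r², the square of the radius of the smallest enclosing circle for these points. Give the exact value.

30.74

Call the three points A, B, C in the order given.
Side lengths²: AB² = 121, AC² = 106, BC² = 29.
Since AB² = 121 < 106 + 29 = 135, the triangle is acute, so the smallest enclosing circle is the circumcircle.
Circumcentre = (0.7, 0.5), r² = 30.74.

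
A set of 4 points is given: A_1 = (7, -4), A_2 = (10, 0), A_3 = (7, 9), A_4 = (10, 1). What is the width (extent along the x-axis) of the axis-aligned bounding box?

3

max x = 10, min x = 7, so width = 3.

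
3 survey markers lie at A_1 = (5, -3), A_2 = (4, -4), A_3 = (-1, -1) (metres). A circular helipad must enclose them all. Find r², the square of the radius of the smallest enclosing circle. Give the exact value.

Side lengths²: A_1A_2² = 2, A_1A_3² = 40, A_2A_3² = 34.
Since A_1A_3² = 40 ≥ 34 + 2 = 36, the angle opposite A_1A_3 is not acute, so the smallest enclosing circle has A_1A_3 as diameter.
Centre = midpoint of A_1A_3 = (2, -2), r² = 40/4 = 10.

10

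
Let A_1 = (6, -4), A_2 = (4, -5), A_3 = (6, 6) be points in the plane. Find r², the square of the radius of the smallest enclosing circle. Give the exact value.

Side lengths²: A_1A_2² = 5, A_1A_3² = 100, A_2A_3² = 125.
Since A_2A_3² = 125 ≥ 100 + 5 = 105, the angle opposite A_2A_3 is not acute, so the smallest enclosing circle has A_2A_3 as diameter.
Centre = midpoint of A_2A_3 = (5, 0.5), r² = 125/4 = 31.25.

31.25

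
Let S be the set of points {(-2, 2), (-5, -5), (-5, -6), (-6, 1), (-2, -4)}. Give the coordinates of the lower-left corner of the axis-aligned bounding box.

(-6, -6)

x-range [-6, -2], y-range [-6, 2].
The lower-left corner is (-6, -6).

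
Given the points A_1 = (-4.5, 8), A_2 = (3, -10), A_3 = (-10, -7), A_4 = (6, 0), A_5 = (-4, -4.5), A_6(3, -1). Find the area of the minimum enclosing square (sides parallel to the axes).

324

The bounding box has width 16 and height 18.
An axis-aligned square enclosing the set must have side ≥ max(width, height).
So the minimum side is max(16, 18) = 18.
Area = 18² = 324.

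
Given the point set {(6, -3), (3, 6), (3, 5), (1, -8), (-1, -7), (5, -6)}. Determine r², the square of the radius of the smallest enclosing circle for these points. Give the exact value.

50

A smallest enclosing disk is always determined by at most three of the input points on its boundary.
The farthest pair is (3, 6)–(1, -8) with squared distance 200. The circle on this segment as diameter has centre (2, -1) and r² = 200/4 = 50.
Check (6, -3): distance² to centre = 20 ≤ 50, so it lies inside.
All remaining points lie in this disk, and no smaller disk contains both endpoints, so this is the minimum enclosing circle.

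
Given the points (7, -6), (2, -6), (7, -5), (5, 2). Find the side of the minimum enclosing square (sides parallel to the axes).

The bounding box has width 5 and height 8.
An axis-aligned square enclosing the set must have side ≥ max(width, height).
So the minimum side is max(5, 8) = 8.

8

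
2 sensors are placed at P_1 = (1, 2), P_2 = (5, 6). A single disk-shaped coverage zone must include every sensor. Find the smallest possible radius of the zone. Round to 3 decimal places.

The smallest circle enclosing two points has them as diameter endpoints.
Centre = midpoint = (3, 4); r² = |P_1P_2|²/4 = 32/4 = 8.
r = √8 ≈ 2.828.

2.828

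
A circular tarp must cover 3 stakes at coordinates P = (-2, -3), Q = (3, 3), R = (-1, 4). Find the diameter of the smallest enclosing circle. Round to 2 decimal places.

7.85

Side lengths²: PQ² = 61, PR² = 50, QR² = 17.
Since PQ² = 61 < 50 + 17 = 67, the triangle is acute, so the smallest enclosing circle is the circumcircle.
Circumcentre = (11/58, 15/58), r² = 25925/1682.
Diameter = 2r = 2√(25925/1682) ≈ 7.85.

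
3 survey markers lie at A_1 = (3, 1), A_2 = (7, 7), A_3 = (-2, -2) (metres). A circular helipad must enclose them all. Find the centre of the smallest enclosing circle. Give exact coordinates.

(2.5, 2.5)

Side lengths²: A_1A_2² = 52, A_1A_3² = 34, A_2A_3² = 162.
Since A_2A_3² = 162 ≥ 52 + 34 = 86, the angle opposite A_2A_3 is not acute, so the smallest enclosing circle has A_2A_3 as diameter.
Centre = midpoint of A_2A_3 = (2.5, 2.5), r² = 162/4 = 40.5.
Centre = (2.5, 2.5).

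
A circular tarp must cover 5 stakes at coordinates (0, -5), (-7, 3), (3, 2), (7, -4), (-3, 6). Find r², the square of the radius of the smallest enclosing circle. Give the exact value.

By Welzl's lemma the MEC is supported by two points (diametrically opposite) or three points (on a circumcircle).
The farthest pair is (-7, 3)–(7, -4) with squared distance 245. The circle on this segment as diameter has centre (0, -0.5) and r² = 245/4 = 61.25.
Check (0, -5): distance² to centre = 20.25 ≤ 61.25, so it lies inside.
All remaining points lie in this disk, and no smaller disk contains both endpoints, so this is the minimum enclosing circle.

61.25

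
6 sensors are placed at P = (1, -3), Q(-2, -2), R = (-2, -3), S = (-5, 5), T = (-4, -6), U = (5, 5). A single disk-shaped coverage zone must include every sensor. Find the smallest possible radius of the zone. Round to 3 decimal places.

7.136

The minimum enclosing circle of a finite set is fixed by two of the points (as a diameter) or three (as a circumcircle).
The minimum enclosing circle is determined by three boundary points: S, T, U.
Their circumcentre is (0, -1/11) with r² = 6161/121.
The farthest remaining point R is at distance² 1508/121 ≤ 6161/121.
r = √(6161/121) ≈ 7.136.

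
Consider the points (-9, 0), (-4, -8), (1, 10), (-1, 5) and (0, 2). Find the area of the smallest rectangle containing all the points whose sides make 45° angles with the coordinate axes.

149.5

In coordinates u = x + y, v = x − y the rectangle is axis-aligned; the map (x,y)→(u,v) scales areas by 2.
u-values: -9, -12, 11, 4, 2; range = 11 − (-12) = 23.
v-values: -9, 4, -9, -6, -2; range = 4 − (-9) = 13.
Area = (23 × 13) / 2 = 149.5.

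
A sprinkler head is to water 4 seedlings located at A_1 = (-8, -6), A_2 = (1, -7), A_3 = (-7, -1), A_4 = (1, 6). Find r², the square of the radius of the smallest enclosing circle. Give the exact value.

By Welzl's lemma the MEC is supported by two points (diametrically opposite) or three points (on a circumcircle).
The minimum enclosing circle is determined by three boundary points: A_1, A_2, A_4.
Their circumcentre is (-17/6, -0.5) with r² = 1025/18.
The farthest remaining point A_3 is at distance² 317/18 ≤ 1025/18.

1025/18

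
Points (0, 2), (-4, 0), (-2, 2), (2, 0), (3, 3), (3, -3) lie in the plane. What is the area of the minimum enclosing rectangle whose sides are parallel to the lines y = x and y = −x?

In coordinates u = x + y, v = x − y the rectangle is axis-aligned; the map (x,y)→(u,v) scales areas by 2.
u-values: 2, -4, 0, 2, 6, 0; range = 6 − (-4) = 10.
v-values: -2, -4, -4, 2, 0, 6; range = 6 − (-4) = 10.
Area = (10 × 10) / 2 = 50.

50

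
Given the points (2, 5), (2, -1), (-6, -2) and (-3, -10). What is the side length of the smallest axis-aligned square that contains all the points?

The bounding box has width 8 and height 15.
An axis-aligned square enclosing the set must have side ≥ max(width, height).
So the minimum side is max(8, 15) = 15.

15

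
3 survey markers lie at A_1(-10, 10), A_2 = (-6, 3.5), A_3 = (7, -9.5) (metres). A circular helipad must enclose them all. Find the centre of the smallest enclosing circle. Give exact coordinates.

(-1.5, 0.25)

Side lengths²: A_1A_2² = 58.25, A_1A_3² = 669.25, A_2A_3² = 338.
Since A_1A_3² = 669.25 ≥ 338 + 58.25 = 396.25, the angle opposite A_1A_3 is not acute, so the smallest enclosing circle has A_1A_3 as diameter.
Centre = midpoint of A_1A_3 = (-1.5, 0.25), r² = 669.25/4 = 167.3125.
Centre = (-1.5, 0.25).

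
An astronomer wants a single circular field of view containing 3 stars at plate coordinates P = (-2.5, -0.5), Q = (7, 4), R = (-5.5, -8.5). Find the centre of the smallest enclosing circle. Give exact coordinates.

(0.75, -2.25)

Side lengths²: PQ² = 110.5, PR² = 73, QR² = 312.5.
Since QR² = 312.5 ≥ 110.5 + 73 = 183.5, the angle opposite QR is not acute, so the smallest enclosing circle has QR as diameter.
Centre = midpoint of QR = (0.75, -2.25), r² = 312.5/4 = 78.125.
Centre = (0.75, -2.25).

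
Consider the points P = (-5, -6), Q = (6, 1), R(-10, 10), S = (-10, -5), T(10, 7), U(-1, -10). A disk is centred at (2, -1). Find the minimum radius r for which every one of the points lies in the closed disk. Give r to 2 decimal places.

The required radius is the distance from (2, -1) to the farthest point.
Squared distances: 74, 20, 265, 160, 128, 90.
Maximum is 265, attained at R.
r = √265 ≈ 16.28.

16.28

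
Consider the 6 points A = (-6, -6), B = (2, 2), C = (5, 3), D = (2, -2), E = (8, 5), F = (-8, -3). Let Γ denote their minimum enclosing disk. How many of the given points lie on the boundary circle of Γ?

By Welzl's lemma the MEC is supported by two points (diametrically opposite) or three points (on a circumcircle).
The minimum enclosing circle is determined by three boundary points: A, E, F.
Their circumcentre is (0.3125, 0.375) with r² = 80.48828125.
The farthest remaining point C is at distance² 28.86328125 ≤ 80.48828125.
The points at distance exactly r from the centre are A, E, F — 3 points.

3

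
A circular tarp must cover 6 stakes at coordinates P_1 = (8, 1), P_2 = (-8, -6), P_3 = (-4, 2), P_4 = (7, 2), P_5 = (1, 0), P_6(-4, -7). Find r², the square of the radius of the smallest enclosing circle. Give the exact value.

The minimum enclosing circle of a finite set is fixed by two of the points (as a diameter) or three (as a circumcircle).
The farthest pair is P_1–P_2 with squared distance 305. The circle on this segment as diameter has centre (0, -2.5) and r² = 305/4 = 76.25.
Check P_3: distance² to centre = 36.25 ≤ 76.25, so it lies inside.
All remaining points lie in this disk, and no smaller disk contains both endpoints, so this is the minimum enclosing circle.

76.25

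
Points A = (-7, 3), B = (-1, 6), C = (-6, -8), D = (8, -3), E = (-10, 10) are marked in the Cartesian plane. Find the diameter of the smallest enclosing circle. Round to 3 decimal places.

22.376

By Welzl's lemma the MEC is supported by two points (diametrically opposite) or three points (on a circumcircle).
The minimum enclosing circle is determined by three boundary points: C, D, E.
Their circumcentre is (-1.8125, 2.375) with r² = 125.17578125.
The farthest remaining point A is at distance² 27.30078125 ≤ 125.17578125.
Diameter = 2r = 2√(125.17578125) ≈ 22.376.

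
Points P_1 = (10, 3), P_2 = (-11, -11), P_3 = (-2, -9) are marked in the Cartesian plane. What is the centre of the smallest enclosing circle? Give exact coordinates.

(-0.5, -4)

Side lengths²: P_1P_2² = 637, P_1P_3² = 288, P_2P_3² = 85.
Since P_1P_2² = 637 ≥ 288 + 85 = 373, the angle opposite P_1P_2 is not acute, so the smallest enclosing circle has P_1P_2 as diameter.
Centre = midpoint of P_1P_2 = (-0.5, -4), r² = 637/4 = 159.25.
Centre = (-0.5, -4).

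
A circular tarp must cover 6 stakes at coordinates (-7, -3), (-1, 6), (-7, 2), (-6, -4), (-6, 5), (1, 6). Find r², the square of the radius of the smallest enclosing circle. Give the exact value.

37.25

A smallest enclosing disk is always determined by at most three of the input points on its boundary.
The farthest pair is (-6, -4)–(1, 6) with squared distance 149. The circle on this segment as diameter has centre (-2.5, 1) and r² = 149/4 = 37.25.
Check (-7, -3): distance² to centre = 36.25 ≤ 37.25, so it lies inside.
All remaining points lie in this disk, and no smaller disk contains both endpoints, so this is the minimum enclosing circle.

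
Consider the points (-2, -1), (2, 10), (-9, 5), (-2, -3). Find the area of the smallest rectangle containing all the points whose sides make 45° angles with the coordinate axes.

In coordinates u = x + y, v = x − y the rectangle is axis-aligned; the map (x,y)→(u,v) scales areas by 2.
u-values: -3, 12, -4, -5; range = 12 − (-5) = 17.
v-values: -1, -8, -14, 1; range = 1 − (-14) = 15.
Area = (17 × 15) / 2 = 127.5.

127.5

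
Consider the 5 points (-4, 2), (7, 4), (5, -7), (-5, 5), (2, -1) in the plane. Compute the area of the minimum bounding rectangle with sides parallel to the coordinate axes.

x ranges over [-5, 7], width 12.
y ranges over [-7, 5], height 12.
Area = 12 × 12 = 144.

144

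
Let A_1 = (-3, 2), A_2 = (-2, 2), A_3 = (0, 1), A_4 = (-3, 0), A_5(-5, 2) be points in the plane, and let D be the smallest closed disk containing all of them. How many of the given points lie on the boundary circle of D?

2

By Welzl's lemma the MEC is supported by two points (diametrically opposite) or three points (on a circumcircle).
The farthest pair is A_3–A_5 with squared distance 26. The circle on this segment as diameter has centre (-2.5, 1.5) and r² = 26/4 = 6.5.
Check A_1: distance² to centre = 0.5 ≤ 6.5, so it lies inside.
All remaining points lie in this disk, and no smaller disk contains both endpoints, so this is the minimum enclosing circle.
The points at distance exactly r from the centre are A_3, A_5 — 2 points.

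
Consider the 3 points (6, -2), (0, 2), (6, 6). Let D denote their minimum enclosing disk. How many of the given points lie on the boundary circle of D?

3

Call the three points A, B, C in the order given.
Side lengths²: AB² = 52, AC² = 64, BC² = 52.
Since AC² = 64 < 52 + 52 = 104, the triangle is acute, so the smallest enclosing circle is the circumcircle.
Circumcentre = (13/3, 2), r² = 169/9.
The points at distance exactly r from the centre are (6, -2), (0, 2), (6, 6) — 3 points.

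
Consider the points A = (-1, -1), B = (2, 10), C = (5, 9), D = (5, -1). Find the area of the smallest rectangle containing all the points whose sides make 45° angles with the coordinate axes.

In coordinates u = x + y, v = x − y the rectangle is axis-aligned; the map (x,y)→(u,v) scales areas by 2.
u-values: -2, 12, 14, 4; range = 14 − (-2) = 16.
v-values: 0, -8, -4, 6; range = 6 − (-8) = 14.
Area = (16 × 14) / 2 = 112.

112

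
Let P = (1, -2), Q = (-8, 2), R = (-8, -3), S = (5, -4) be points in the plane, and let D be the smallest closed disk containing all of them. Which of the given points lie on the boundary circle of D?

Q, S

By Welzl's lemma the MEC is supported by two points (diametrically opposite) or three points (on a circumcircle).
The farthest pair is Q–S with squared distance 205. The circle on this segment as diameter has centre (-1.5, -1) and r² = 205/4 = 51.25.
Check P: distance² to centre = 7.25 ≤ 51.25, so it lies inside.
All remaining points lie in this disk, and no smaller disk contains both endpoints, so this is the minimum enclosing circle.
The points at distance exactly r from the centre are Q, S — 2 points.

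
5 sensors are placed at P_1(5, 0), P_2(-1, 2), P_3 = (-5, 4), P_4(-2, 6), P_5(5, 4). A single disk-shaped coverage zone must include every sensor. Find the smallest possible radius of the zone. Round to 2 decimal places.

5.39

By Welzl's lemma the MEC is supported by two points (diametrically opposite) or three points (on a circumcircle).
The farthest pair is P_1–P_3 with squared distance 116. The circle on this segment as diameter has centre (0, 2) and r² = 116/4 = 29.
Check P_2: distance² to centre = 1 ≤ 29, so it lies inside.
All remaining points lie in this disk, and no smaller disk contains both endpoints, so this is the minimum enclosing circle.
r = √29 ≈ 5.39.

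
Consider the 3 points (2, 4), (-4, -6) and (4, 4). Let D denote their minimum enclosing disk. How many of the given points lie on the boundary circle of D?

Call the three points A, B, C in the order given.
Side lengths²: AB² = 136, AC² = 4, BC² = 164.
Since BC² = 164 ≥ 136 + 4 = 140, the angle opposite BC is not acute, so the smallest enclosing circle has BC as diameter.
Centre = midpoint of BC = (0, -1), r² = 164/4 = 41.
The points at distance exactly r from the centre are (-4, -6), (4, 4) — 2 points.

2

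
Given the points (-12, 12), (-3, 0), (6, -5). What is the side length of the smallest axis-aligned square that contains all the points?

18

The bounding box has width 18 and height 17.
An axis-aligned square enclosing the set must have side ≥ max(width, height).
So the minimum side is max(18, 17) = 18.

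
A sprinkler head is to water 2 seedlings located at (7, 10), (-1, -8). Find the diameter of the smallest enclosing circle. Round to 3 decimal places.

19.698

The smallest circle enclosing two points has them as diameter endpoints.
Centre = midpoint = (3, 1); r² = |(7, 10)−(-1, -8)|²/4 = 388/4 = 97.
Diameter = 2r = 2√97 ≈ 19.698.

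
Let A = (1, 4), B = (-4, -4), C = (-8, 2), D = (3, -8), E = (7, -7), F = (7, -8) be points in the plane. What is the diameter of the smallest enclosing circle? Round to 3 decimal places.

18.028

A smallest enclosing disk is always determined by at most three of the input points on its boundary.
The farthest pair is C–F with squared distance 325. The circle on this segment as diameter has centre (-0.5, -3) and r² = 325/4 = 81.25.
Check A: distance² to centre = 51.25 ≤ 81.25, so it lies inside.
All remaining points lie in this disk, and no smaller disk contains both endpoints, so this is the minimum enclosing circle.
Diameter = 2r = 2√(81.25) ≈ 18.028.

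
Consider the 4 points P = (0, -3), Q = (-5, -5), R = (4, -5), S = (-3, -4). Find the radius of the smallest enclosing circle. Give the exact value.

By Welzl's lemma the MEC is supported by two points (diametrically opposite) or three points (on a circumcircle).
The farthest pair is Q–R with squared distance 81. The circle on this segment as diameter has centre (-0.5, -5) and r² = 81/4 = 20.25.
Check P: distance² to centre = 4.25 ≤ 20.25, so it lies inside.
All remaining points lie in this disk, and no smaller disk contains both endpoints, so this is the minimum enclosing circle.
r = √(20.25) = 4.5.

4.5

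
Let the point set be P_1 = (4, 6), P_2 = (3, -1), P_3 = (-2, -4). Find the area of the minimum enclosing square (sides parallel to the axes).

100

The bounding box has width 6 and height 10.
An axis-aligned square enclosing the set must have side ≥ max(width, height).
So the minimum side is max(6, 10) = 10.
Area = 10² = 100.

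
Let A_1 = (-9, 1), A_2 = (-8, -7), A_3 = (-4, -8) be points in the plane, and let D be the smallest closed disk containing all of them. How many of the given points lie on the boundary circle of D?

Side lengths²: A_1A_2² = 65, A_1A_3² = 106, A_2A_3² = 17.
Since A_1A_3² = 106 ≥ 65 + 17 = 82, the angle opposite A_1A_3 is not acute, so the smallest enclosing circle has A_1A_3 as diameter.
Centre = midpoint of A_1A_3 = (-6.5, -3.5), r² = 106/4 = 26.5.
The points at distance exactly r from the centre are A_1, A_3 — 2 points.

2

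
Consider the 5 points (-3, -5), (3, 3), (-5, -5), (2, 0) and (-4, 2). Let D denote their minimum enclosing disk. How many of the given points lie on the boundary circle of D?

The minimum enclosing circle of a finite set is fixed by two of the points (as a diameter) or three (as a circumcircle).
The farthest pair is (3, 3)–(-5, -5) with squared distance 128. The circle on this segment as diameter has centre (-1, -1) and r² = 128/4 = 32.
Check (-3, -5): distance² to centre = 20 ≤ 32, so it lies inside.
All remaining points lie in this disk, and no smaller disk contains both endpoints, so this is the minimum enclosing circle.
The points at distance exactly r from the centre are (3, 3), (-5, -5) — 2 points.

2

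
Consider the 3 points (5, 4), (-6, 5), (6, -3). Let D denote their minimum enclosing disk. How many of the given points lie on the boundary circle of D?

Call the three points A, B, C in the order given.
Side lengths²: AB² = 122, AC² = 50, BC² = 208.
Since BC² = 208 ≥ 122 + 50 = 172, the angle opposite BC is not acute, so the smallest enclosing circle has BC as diameter.
Centre = midpoint of BC = (0, 1), r² = 208/4 = 52.
The points at distance exactly r from the centre are (-6, 5), (6, -3) — 2 points.

2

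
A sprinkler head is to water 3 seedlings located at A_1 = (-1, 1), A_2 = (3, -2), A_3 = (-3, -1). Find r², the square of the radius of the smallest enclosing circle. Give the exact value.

Side lengths²: A_1A_2² = 25, A_1A_3² = 8, A_2A_3² = 37.
Since A_2A_3² = 37 ≥ 25 + 8 = 33, the angle opposite A_2A_3 is not acute, so the smallest enclosing circle has A_2A_3 as diameter.
Centre = midpoint of A_2A_3 = (0, -1.5), r² = 37/4 = 9.25.

9.25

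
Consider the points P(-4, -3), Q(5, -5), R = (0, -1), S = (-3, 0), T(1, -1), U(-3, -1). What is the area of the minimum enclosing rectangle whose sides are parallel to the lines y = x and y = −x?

In coordinates u = x + y, v = x − y the rectangle is axis-aligned; the map (x,y)→(u,v) scales areas by 2.
u-values: -7, 0, -1, -3, 0, -4; range = 0 − (-7) = 7.
v-values: -1, 10, 1, -3, 2, -2; range = 10 − (-3) = 13.
Area = (7 × 13) / 2 = 45.5.

45.5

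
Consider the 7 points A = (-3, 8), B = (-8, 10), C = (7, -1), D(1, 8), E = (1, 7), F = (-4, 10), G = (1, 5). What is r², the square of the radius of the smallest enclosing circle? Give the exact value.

86.5

By Welzl's lemma the MEC is supported by two points (diametrically opposite) or three points (on a circumcircle).
The farthest pair is B–C with squared distance 346. The circle on this segment as diameter has centre (-0.5, 4.5) and r² = 346/4 = 86.5.
Check A: distance² to centre = 18.5 ≤ 86.5, so it lies inside.
All remaining points lie in this disk, and no smaller disk contains both endpoints, so this is the minimum enclosing circle.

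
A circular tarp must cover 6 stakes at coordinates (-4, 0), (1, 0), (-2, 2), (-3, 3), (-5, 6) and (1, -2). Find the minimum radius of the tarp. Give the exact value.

5

By Welzl's lemma the MEC is supported by two points (diametrically opposite) or three points (on a circumcircle).
The farthest pair is (-5, 6)–(1, -2) with squared distance 100. The circle on this segment as diameter has centre (-2, 2) and r² = 100/4 = 25.
Check (-4, 0): distance² to centre = 8 ≤ 25, so it lies inside.
All remaining points lie in this disk, and no smaller disk contains both endpoints, so this is the minimum enclosing circle.
r = √25 = 5.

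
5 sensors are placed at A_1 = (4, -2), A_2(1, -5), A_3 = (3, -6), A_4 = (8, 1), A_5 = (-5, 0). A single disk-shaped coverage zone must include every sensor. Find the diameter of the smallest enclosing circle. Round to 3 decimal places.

By Welzl's lemma the MEC is supported by two points (diametrically opposite) or three points (on a circumcircle).
The minimum enclosing circle is determined by three boundary points: A_3, A_4, A_5.
Their circumcentre is (65/43, 15/43) with r² = 78625/1849.
The farthest remaining point A_2 is at distance² 53384/1849 ≤ 78625/1849.
Diameter = 2r = 2√(78625/1849) ≈ 13.042.

13.042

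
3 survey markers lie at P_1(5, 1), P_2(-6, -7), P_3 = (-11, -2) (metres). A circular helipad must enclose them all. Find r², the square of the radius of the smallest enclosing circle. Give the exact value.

66.25

Side lengths²: P_1P_2² = 185, P_1P_3² = 265, P_2P_3² = 50.
Since P_1P_3² = 265 ≥ 185 + 50 = 235, the angle opposite P_1P_3 is not acute, so the smallest enclosing circle has P_1P_3 as diameter.
Centre = midpoint of P_1P_3 = (-3, -0.5), r² = 265/4 = 66.25.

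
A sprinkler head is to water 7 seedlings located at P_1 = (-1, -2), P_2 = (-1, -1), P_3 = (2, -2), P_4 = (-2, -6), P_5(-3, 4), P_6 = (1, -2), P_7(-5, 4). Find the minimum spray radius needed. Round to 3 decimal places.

The minimum enclosing circle of a finite set is fixed by two of the points (as a diameter) or three (as a circumcircle).
The minimum enclosing circle is determined by three boundary points: P_3, P_4, P_7.
Their circumcentre is (-81/26, -23/26) with r² = 9265/338.
The farthest remaining point P_5 is at distance² 8069/338 ≤ 9265/338.
r = √(9265/338) ≈ 5.236.

5.236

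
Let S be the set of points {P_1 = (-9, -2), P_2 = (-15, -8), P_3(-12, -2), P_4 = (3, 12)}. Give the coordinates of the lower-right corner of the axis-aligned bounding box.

x-range [-15, 3], y-range [-8, 12].
The lower-right corner is (3, -8).

(3, -8)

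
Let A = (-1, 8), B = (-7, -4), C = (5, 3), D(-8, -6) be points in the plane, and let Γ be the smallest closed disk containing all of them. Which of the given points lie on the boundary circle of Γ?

The minimum enclosing circle is determined by three boundary points: A, C, D.
Their circumcentre is (-87/34, 1/34) with r² = 38125/578.
The farthest remaining point B is at distance² 20785/578 ≤ 38125/578.
The points at distance exactly r from the centre are A, C, D — 3 points.

A, C, D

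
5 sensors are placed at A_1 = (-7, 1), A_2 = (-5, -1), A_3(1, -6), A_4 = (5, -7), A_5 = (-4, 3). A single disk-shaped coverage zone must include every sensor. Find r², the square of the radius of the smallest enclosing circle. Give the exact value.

52

A smallest enclosing disk is always determined by at most three of the input points on its boundary.
The farthest pair is A_1–A_4 with squared distance 208. The circle on this segment as diameter has centre (-1, -3) and r² = 208/4 = 52.
Check A_2: distance² to centre = 20 ≤ 52, so it lies inside.
All remaining points lie in this disk, and no smaller disk contains both endpoints, so this is the minimum enclosing circle.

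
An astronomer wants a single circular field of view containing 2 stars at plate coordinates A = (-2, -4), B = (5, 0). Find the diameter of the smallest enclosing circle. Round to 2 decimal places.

8.06

The smallest circle enclosing two points has them as diameter endpoints.
Centre = midpoint = (1.5, -2); r² = |AB|²/4 = 65/4 = 16.25.
Diameter = 2r = 2√(16.25) ≈ 8.06.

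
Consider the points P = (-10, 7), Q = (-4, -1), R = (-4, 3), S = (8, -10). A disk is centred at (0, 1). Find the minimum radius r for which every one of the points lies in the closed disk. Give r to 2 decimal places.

The required radius is the distance from (0, 1) to the farthest point.
Squared distances: 136, 20, 20, 185.
Maximum is 185, attained at S.
r = √185 ≈ 13.60.

13.60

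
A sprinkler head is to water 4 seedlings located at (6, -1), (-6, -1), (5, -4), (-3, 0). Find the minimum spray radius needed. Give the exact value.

6

The minimum enclosing circle of a finite set is fixed by two of the points (as a diameter) or three (as a circumcircle).
The farthest pair is (6, -1)–(-6, -1) with squared distance 144. The circle on this segment as diameter has centre (0, -1) and r² = 144/4 = 36.
Check (5, -4): distance² to centre = 34 ≤ 36, so it lies inside.
All remaining points lie in this disk, and no smaller disk contains both endpoints, so this is the minimum enclosing circle.
r = √36 = 6.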